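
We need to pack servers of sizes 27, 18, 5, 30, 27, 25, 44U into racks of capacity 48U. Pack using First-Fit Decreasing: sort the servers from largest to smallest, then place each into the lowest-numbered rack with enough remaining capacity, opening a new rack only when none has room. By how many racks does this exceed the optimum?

First-Fit Decreasing: [44] [30,18] [27,5] [27] [25] → 5 racks.
5 servers exceed 24U (half the capacity), and no two of those can share a rack, so at least 5 racks are needed.
So 5 is already optimal.

0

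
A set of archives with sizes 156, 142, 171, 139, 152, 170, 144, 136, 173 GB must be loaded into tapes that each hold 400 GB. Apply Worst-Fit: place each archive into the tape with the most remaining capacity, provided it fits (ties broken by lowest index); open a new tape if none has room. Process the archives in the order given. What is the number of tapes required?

tape 1: place 156 GB, 244 GB left
tape 1: place 142 GB, 102 GB left
tape 2: place 171 GB, 229 GB left
tape 2: place 139 GB, 90 GB left
tape 3: place 152 GB, 248 GB left
tape 3: place 170 GB, 78 GB left
tape 4: place 144 GB, 256 GB left
tape 4: place 136 GB, 120 GB left
tape 5: place 173 GB, 227 GB left
Final tapes: [156,142] [171,139] [152,170] [144,136] [173].

5 tapes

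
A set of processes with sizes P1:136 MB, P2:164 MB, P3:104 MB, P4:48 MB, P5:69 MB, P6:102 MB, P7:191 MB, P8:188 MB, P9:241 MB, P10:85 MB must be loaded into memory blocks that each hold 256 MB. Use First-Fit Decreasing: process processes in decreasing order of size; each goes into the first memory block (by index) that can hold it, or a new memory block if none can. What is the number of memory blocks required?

6 memory blocks

Sorted descending: 241, 191, 188, 164, 136, 104, 102, 85, 69, 48.
241 MB → memory block 1 (remaining 15 MB)
191 MB → memory block 2 (remaining 65 MB)
188 MB → memory block 3 (remaining 68 MB)
164 MB → memory block 4 (remaining 92 MB)
136 MB → memory block 5 (remaining 120 MB)
104 MB → memory block 5 (remaining 16 MB)
102 MB → memory block 6 (remaining 154 MB)
85 MB → memory block 4 (remaining 7 MB)
69 MB → memory block 6 (remaining 85 MB)
48 MB → memory block 2 (remaining 17 MB)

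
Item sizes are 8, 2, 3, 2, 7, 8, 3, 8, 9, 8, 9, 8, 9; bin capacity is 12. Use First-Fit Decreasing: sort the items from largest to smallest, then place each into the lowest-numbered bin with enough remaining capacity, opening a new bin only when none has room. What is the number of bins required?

9 bins

Sorted descending: 9, 9, 9, 8, 8, 8, 8, 8, 7, 3, 3, 2, 2.
Put 9 in bin 1; 3 remain.
Put 9 in bin 2; 3 remain.
Put 9 in bin 3; 3 remain.
Put 8 in bin 4; 4 remain.
Put 8 in bin 5; 4 remain.
Put 8 in bin 6; 4 remain.
Put 8 in bin 7; 4 remain.
Put 8 in bin 8; 4 remain.
Put 7 in bin 9; 5 remain.
Put 3 in bin 1; 0 remain.
Put 3 in bin 2; 0 remain.
Put 2 in bin 3; 1 remain.
Put 2 in bin 4; 2 remain.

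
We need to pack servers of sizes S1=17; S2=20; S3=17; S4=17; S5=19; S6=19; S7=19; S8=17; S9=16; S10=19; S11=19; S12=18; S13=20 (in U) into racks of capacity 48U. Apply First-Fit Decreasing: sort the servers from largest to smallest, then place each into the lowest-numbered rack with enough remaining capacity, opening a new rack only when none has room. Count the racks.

7 racks

Sorted descending: 20, 20, 19, 19, 19, 19, 19, 18, 17, 17, 17, 17, 16.
20U → rack 1 (remaining 28U)
20U → rack 1 (remaining 8U)
19U → rack 2 (remaining 29U)
19U → rack 2 (remaining 10U)
19U → rack 3 (remaining 29U)
19U → rack 3 (remaining 10U)
19U → rack 4 (remaining 29U)
18U → rack 4 (remaining 11U)
17U → rack 5 (remaining 31U)
17U → rack 5 (remaining 14U)
17U → rack 6 (remaining 31U)
17U → rack 6 (remaining 14U)
16U → rack 7 (remaining 32U)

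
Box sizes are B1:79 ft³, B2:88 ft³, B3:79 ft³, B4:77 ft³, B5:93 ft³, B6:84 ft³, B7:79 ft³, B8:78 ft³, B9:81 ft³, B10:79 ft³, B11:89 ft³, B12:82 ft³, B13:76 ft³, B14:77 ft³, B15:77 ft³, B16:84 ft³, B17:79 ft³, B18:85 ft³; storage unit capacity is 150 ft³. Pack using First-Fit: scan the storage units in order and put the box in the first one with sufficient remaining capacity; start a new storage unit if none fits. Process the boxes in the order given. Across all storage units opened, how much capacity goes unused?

storage unit 1: place B1 (79 ft³), 71 ft³ left
storage unit 2: place B2 (88 ft³), 62 ft³ left
storage unit 3: place B3 (79 ft³), 71 ft³ left
storage unit 4: place B4 (77 ft³), 73 ft³ left
storage unit 5: place B5 (93 ft³), 57 ft³ left
storage unit 6: place B6 (84 ft³), 66 ft³ left
storage unit 7: place B7 (79 ft³), 71 ft³ left
storage unit 8: place B8 (78 ft³), 72 ft³ left
storage unit 9: place B9 (81 ft³), 69 ft³ left
storage unit 10: place B10 (79 ft³), 71 ft³ left
storage unit 11: place B11 (89 ft³), 61 ft³ left
storage unit 12: place B12 (82 ft³), 68 ft³ left
storage unit 13: place B13 (76 ft³), 74 ft³ left
storage unit 14: place B14 (77 ft³), 73 ft³ left
storage unit 15: place B15 (77 ft³), 73 ft³ left
storage unit 16: place B16 (84 ft³), 66 ft³ left
storage unit 17: place B17 (79 ft³), 71 ft³ left
storage unit 18: place B18 (85 ft³), 65 ft³ left
18 storage units × 150 ft³ = 2700 ft³; used 1466 ft³; unused 1234 ft³.

1234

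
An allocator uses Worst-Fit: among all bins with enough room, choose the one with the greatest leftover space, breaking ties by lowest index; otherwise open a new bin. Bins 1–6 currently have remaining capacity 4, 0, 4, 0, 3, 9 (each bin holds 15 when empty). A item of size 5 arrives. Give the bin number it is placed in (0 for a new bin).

6

Bins with room: bin 6 (9).
Most room is bin 6 with 9 free.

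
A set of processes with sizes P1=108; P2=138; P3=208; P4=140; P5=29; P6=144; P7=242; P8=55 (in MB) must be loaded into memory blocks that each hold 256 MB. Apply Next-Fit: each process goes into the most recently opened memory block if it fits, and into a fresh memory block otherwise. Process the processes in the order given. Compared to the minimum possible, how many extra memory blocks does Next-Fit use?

Next-Fit: [108,138] [208] [140,29] [144] [242] [55] → 6 memory blocks.
Total size 1064 MB; any packing needs at least ⌈1064/256⌉ = 5 memory blocks.
An optimal packing achieves that bound: [242] [208,29] [144,108] [140,55] [138] → 5 memory blocks.
Excess: 6 − 5 = 1.

1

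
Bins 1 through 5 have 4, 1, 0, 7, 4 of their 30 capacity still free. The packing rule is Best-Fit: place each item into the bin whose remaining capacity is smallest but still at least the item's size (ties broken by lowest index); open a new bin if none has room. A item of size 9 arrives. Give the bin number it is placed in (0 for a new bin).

No bin has ≥ 9 free, so a new bin is opened.

0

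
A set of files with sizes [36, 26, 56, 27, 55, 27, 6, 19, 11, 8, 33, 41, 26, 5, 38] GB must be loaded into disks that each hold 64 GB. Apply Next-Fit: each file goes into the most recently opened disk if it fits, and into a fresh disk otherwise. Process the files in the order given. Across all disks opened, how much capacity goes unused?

162

36 GB → disk 1 (remaining 28 GB)
26 GB → disk 1 (remaining 2 GB)
56 GB → disk 2 (remaining 8 GB)
27 GB → disk 3 (remaining 37 GB)
55 GB → disk 4 (remaining 9 GB)
27 GB → disk 5 (remaining 37 GB)
6 GB → disk 5 (remaining 31 GB)
19 GB → disk 5 (remaining 12 GB)
11 GB → disk 5 (remaining 1 GB)
8 GB → disk 6 (remaining 56 GB)
33 GB → disk 6 (remaining 23 GB)
41 GB → disk 7 (remaining 23 GB)
26 GB → disk 8 (remaining 38 GB)
5 GB → disk 8 (remaining 33 GB)
38 GB → disk 9 (remaining 26 GB)
9 disks × 64 GB = 576 GB; used 414 GB; unused 162 GB.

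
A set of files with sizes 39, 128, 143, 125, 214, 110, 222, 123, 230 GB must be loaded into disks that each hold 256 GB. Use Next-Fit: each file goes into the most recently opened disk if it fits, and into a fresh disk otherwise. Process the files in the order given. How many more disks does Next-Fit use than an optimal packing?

Next-Fit: [39,128] [143] [125] [214] [110] [222] [123] [230] → 8 disks.
Total size 1334 GB; any packing needs at least ⌈1334/256⌉ = 6 disks.
An optimal packing achieves that bound: [230] [222] [214,39] [143,110] [128,125] [123] → 6 disks.
Excess: 8 − 6 = 2.

2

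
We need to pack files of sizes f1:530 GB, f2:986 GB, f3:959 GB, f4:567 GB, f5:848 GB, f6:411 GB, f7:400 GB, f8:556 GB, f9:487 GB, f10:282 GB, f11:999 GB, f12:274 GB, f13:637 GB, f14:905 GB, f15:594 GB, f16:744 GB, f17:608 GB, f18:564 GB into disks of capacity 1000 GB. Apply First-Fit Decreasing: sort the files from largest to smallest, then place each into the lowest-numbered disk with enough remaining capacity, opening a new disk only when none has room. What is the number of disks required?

14

Sorted descending: 999, 986, 959, 905, 848, 744, 637, 608, 594, 567, 564, 556, 530, 487, 411, 400, 282, 274.
999 GB → disk 1 (remaining 1 GB)
986 GB → disk 2 (remaining 14 GB)
959 GB → disk 3 (remaining 41 GB)
905 GB → disk 4 (remaining 95 GB)
848 GB → disk 5 (remaining 152 GB)
744 GB → disk 6 (remaining 256 GB)
637 GB → disk 7 (remaining 363 GB)
608 GB → disk 8 (remaining 392 GB)
594 GB → disk 9 (remaining 406 GB)
567 GB → disk 10 (remaining 433 GB)
564 GB → disk 11 (remaining 436 GB)
556 GB → disk 12 (remaining 444 GB)
530 GB → disk 13 (remaining 470 GB)
487 GB → disk 14 (remaining 513 GB)
411 GB → disk 10 (remaining 22 GB)
400 GB → disk 9 (remaining 6 GB)
282 GB → disk 7 (remaining 81 GB)
274 GB → disk 8 (remaining 118 GB)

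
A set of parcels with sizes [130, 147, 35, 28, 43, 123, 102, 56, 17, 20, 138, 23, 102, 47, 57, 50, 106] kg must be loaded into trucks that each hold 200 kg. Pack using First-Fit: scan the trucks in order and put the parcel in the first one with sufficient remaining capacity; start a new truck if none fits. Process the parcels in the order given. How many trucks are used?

truck 1: place 130 kg, 70 kg left
truck 2: place 147 kg, 53 kg left
truck 1: place 35 kg, 35 kg left
truck 1: place 28 kg, 7 kg left
truck 2: place 43 kg, 10 kg left
truck 3: place 123 kg, 77 kg left
truck 4: place 102 kg, 98 kg left
truck 3: place 56 kg, 21 kg left
truck 3: place 17 kg, 4 kg left
truck 4: place 20 kg, 78 kg left
truck 5: place 138 kg, 62 kg left
truck 4: place 23 kg, 55 kg left
truck 6: place 102 kg, 98 kg left
truck 4: place 47 kg, 8 kg left
truck 5: place 57 kg, 5 kg left
truck 6: place 50 kg, 48 kg left
truck 7: place 106 kg, 94 kg left

7 trucks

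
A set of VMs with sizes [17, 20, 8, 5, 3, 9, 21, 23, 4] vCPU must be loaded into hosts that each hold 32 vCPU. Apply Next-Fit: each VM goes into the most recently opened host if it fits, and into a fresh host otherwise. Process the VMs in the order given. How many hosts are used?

Put 17 vCPU in host 1; 15 vCPU remain.
Put 20 vCPU in host 2; 12 vCPU remain.
Put 8 vCPU in host 2; 4 vCPU remain.
Put 5 vCPU in host 3; 27 vCPU remain.
Put 3 vCPU in host 3; 24 vCPU remain.
Put 9 vCPU in host 3; 15 vCPU remain.
Put 21 vCPU in host 4; 11 vCPU remain.
Put 23 vCPU in host 5; 9 vCPU remain.
Put 4 vCPU in host 5; 5 vCPU remain.

5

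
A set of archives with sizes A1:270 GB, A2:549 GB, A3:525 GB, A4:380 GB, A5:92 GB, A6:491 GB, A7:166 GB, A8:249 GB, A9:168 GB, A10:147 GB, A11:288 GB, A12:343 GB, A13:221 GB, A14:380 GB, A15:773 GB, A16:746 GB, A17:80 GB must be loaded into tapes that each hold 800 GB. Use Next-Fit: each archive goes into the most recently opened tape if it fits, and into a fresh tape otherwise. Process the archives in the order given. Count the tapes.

Put A1 (270 GB) in tape 1; 530 GB remain.
Put A2 (549 GB) in tape 2; 251 GB remain.
Put A3 (525 GB) in tape 3; 275 GB remain.
Put A4 (380 GB) in tape 4; 420 GB remain.
Put A5 (92 GB) in tape 4; 328 GB remain.
Put A6 (491 GB) in tape 5; 309 GB remain.
Put A7 (166 GB) in tape 5; 143 GB remain.
Put A8 (249 GB) in tape 6; 551 GB remain.
Put A9 (168 GB) in tape 6; 383 GB remain.
Put A10 (147 GB) in tape 6; 236 GB remain.
Put A11 (288 GB) in tape 7; 512 GB remain.
Put A12 (343 GB) in tape 7; 169 GB remain.
Put A13 (221 GB) in tape 8; 579 GB remain.
Put A14 (380 GB) in tape 8; 199 GB remain.
Put A15 (773 GB) in tape 9; 27 GB remain.
Put A16 (746 GB) in tape 10; 54 GB remain.
Put A17 (80 GB) in tape 11; 720 GB remain.
Final tapes: [270] [549] [525] [380,92] [491,166] [249,168,147] [288,343] [221,380] [773] [746] [80].

11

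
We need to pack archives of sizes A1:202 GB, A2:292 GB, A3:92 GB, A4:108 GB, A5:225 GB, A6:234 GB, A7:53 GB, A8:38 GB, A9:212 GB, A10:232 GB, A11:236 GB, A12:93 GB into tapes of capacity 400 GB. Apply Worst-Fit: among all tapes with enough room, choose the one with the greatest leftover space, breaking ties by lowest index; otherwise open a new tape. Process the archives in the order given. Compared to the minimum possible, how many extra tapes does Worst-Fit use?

0

Worst-Fit: [202,92] [292,108] [225,53] [234,38] [212,93] [232] [236] → 7 tapes.
7 archives exceed 200 GB (half the capacity), and no two of those can share a tape, so at least 7 tapes are needed.
So 7 is already optimal.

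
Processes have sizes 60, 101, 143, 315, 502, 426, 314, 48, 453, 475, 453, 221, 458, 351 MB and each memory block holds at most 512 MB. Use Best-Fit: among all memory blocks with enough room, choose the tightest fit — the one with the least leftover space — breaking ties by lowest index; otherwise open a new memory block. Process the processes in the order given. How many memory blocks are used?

11

Put 60 MB in memory block 1; 452 MB remain.
Put 101 MB in memory block 1; 351 MB remain.
Put 143 MB in memory block 1; 208 MB remain.
Put 315 MB in memory block 2; 197 MB remain.
Put 502 MB in memory block 3; 10 MB remain.
Put 426 MB in memory block 4; 86 MB remain.
Put 314 MB in memory block 5; 198 MB remain.
Put 48 MB in memory block 4; 38 MB remain.
Put 453 MB in memory block 6; 59 MB remain.
Put 475 MB in memory block 7; 37 MB remain.
Put 453 MB in memory block 8; 59 MB remain.
Put 221 MB in memory block 9; 291 MB remain.
Put 458 MB in memory block 10; 54 MB remain.
Put 351 MB in memory block 11; 161 MB remain.
Final memory blocks: [60,101,143] [315] [502] [426,48] [314] [453] [475] [453] [221] [458] [351].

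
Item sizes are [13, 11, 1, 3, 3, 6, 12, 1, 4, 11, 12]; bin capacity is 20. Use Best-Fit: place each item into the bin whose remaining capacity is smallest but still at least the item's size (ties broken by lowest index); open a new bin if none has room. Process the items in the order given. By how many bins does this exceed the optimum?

Best-Fit: [13,1,3,3] [11,6,1] [12,4] [11] [12] → 5 bins.
5 items exceed 10 (half the capacity), and no two of those can share a bin, so at least 5 bins are needed.
So 5 is already optimal.

0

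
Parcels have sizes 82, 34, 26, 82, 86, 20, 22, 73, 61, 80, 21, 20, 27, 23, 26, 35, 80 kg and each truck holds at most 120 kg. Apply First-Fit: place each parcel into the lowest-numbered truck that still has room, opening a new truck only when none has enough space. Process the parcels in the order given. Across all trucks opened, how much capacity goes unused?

162

truck 1: place 82 kg, 38 kg left
truck 1: place 34 kg, 4 kg left
truck 2: place 26 kg, 94 kg left
truck 2: place 82 kg, 12 kg left
truck 3: place 86 kg, 34 kg left
truck 3: place 20 kg, 14 kg left
truck 4: place 22 kg, 98 kg left
truck 4: place 73 kg, 25 kg left
truck 5: place 61 kg, 59 kg left
truck 6: place 80 kg, 40 kg left
truck 4: place 21 kg, 4 kg left
truck 5: place 20 kg, 39 kg left
truck 5: place 27 kg, 12 kg left
truck 6: place 23 kg, 17 kg left
truck 7: place 26 kg, 94 kg left
truck 7: place 35 kg, 59 kg left
truck 8: place 80 kg, 40 kg left
8 trucks × 120 kg = 960 kg; used 798 kg; unused 162 kg.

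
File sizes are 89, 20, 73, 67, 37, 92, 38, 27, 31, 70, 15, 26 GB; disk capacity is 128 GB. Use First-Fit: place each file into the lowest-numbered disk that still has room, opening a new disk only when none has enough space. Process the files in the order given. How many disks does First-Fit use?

89 GB → disk 1 (remaining 39 GB)
20 GB → disk 1 (remaining 19 GB)
73 GB → disk 2 (remaining 55 GB)
67 GB → disk 3 (remaining 61 GB)
37 GB → disk 2 (remaining 18 GB)
92 GB → disk 4 (remaining 36 GB)
38 GB → disk 3 (remaining 23 GB)
27 GB → disk 4 (remaining 9 GB)
31 GB → disk 5 (remaining 97 GB)
70 GB → disk 5 (remaining 27 GB)
15 GB → disk 1 (remaining 4 GB)
26 GB → disk 5 (remaining 1 GB)
Final disks: [89,20,15] [73,37] [67,38] [92,27] [31,70,26].

5 disks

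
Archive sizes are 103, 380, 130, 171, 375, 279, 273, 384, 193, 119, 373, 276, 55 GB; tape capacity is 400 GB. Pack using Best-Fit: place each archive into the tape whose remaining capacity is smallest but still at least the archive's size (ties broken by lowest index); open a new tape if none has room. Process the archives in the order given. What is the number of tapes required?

9 tapes

103 GB → tape 1 (remaining 297 GB)
380 GB → tape 2 (remaining 20 GB)
130 GB → tape 1 (remaining 167 GB)
171 GB → tape 3 (remaining 229 GB)
375 GB → tape 4 (remaining 25 GB)
279 GB → tape 5 (remaining 121 GB)
273 GB → tape 6 (remaining 127 GB)
384 GB → tape 7 (remaining 16 GB)
193 GB → tape 3 (remaining 36 GB)
119 GB → tape 5 (remaining 2 GB)
373 GB → tape 8 (remaining 27 GB)
276 GB → tape 9 (remaining 124 GB)
55 GB → tape 9 (remaining 69 GB)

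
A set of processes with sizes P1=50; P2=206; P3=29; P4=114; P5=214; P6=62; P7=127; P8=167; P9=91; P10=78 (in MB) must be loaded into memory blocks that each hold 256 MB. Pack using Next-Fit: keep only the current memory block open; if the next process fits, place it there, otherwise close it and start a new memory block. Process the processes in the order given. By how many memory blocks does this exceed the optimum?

1

Next-Fit: [50,206] [29,114] [214] [62,127] [167] [91,78] → 6 memory blocks.
Total size 1138 MB; any packing needs at least ⌈1138/256⌉ = 5 memory blocks.
An optimal packing achieves that bound: [214,29] [206,50] [167,78] [127,114] [91,62] → 5 memory blocks.
Excess: 6 − 5 = 1.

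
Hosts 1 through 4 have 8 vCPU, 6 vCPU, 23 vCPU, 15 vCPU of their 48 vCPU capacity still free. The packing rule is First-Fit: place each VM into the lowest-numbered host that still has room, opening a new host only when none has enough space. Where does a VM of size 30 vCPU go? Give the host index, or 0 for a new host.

No host has ≥ 30 vCPU free, so a new host is opened.

0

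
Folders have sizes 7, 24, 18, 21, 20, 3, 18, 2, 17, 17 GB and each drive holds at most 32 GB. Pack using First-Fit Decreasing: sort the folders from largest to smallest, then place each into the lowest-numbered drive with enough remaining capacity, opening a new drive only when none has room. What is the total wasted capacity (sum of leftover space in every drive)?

77

Sorted descending: 24, 21, 20, 18, 18, 17, 17, 7, 3, 2.
drive 1: place 24 GB, 8 GB left
drive 2: place 21 GB, 11 GB left
drive 3: place 20 GB, 12 GB left
drive 4: place 18 GB, 14 GB left
drive 5: place 18 GB, 14 GB left
drive 6: place 17 GB, 15 GB left
drive 7: place 17 GB, 15 GB left
drive 1: place 7 GB, 1 GB left
drive 2: place 3 GB, 8 GB left
drive 2: place 2 GB, 6 GB left
7 drives × 32 GB = 224 GB; used 147 GB; unused 77 GB.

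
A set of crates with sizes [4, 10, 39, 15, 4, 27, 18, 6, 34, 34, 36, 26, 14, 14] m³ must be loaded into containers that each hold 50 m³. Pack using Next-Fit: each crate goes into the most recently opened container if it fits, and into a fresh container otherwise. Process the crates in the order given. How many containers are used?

container 1: place 4 m³, 46 m³ left
container 1: place 10 m³, 36 m³ left
container 2: place 39 m³, 11 m³ left
container 3: place 15 m³, 35 m³ left
container 3: place 4 m³, 31 m³ left
container 3: place 27 m³, 4 m³ left
container 4: place 18 m³, 32 m³ left
container 4: place 6 m³, 26 m³ left
container 5: place 34 m³, 16 m³ left
container 6: place 34 m³, 16 m³ left
container 7: place 36 m³, 14 m³ left
container 8: place 26 m³, 24 m³ left
container 8: place 14 m³, 10 m³ left
container 9: place 14 m³, 36 m³ left

9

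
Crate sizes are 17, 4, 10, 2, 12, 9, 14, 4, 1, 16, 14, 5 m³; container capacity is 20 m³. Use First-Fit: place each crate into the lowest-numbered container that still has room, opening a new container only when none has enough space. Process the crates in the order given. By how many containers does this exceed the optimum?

1

First-Fit: [17,2,1] [4,10,4] [12,5] [9] [14] [16] [14] → 7 containers.
Total size 108 m³; any packing needs at least ⌈108/20⌉ = 6 containers.
An optimal packing achieves that bound: [17,2,1] [16,4] [14,5] [14,4] [12] [10,9] → 6 containers.
Excess: 7 − 6 = 1.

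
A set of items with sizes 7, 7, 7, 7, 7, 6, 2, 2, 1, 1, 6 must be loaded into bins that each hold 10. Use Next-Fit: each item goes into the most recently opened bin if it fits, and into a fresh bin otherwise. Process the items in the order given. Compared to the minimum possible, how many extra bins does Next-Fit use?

Next-Fit: [7] [7] [7] [7] [7] [6,2,2] [1,1,6] → 7 bins.
7 items exceed 5 (half the capacity), and no two of those can share a bin, so at least 7 bins are needed.
So 7 is already optimal.

0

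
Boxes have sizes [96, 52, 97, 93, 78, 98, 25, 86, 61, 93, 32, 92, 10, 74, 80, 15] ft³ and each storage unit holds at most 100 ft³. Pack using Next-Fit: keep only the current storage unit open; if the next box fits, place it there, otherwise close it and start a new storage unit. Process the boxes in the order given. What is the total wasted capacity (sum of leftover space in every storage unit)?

318

storage unit 1: place 96 ft³, 4 ft³ left
storage unit 2: place 52 ft³, 48 ft³ left
storage unit 3: place 97 ft³, 3 ft³ left
storage unit 4: place 93 ft³, 7 ft³ left
storage unit 5: place 78 ft³, 22 ft³ left
storage unit 6: place 98 ft³, 2 ft³ left
storage unit 7: place 25 ft³, 75 ft³ left
storage unit 8: place 86 ft³, 14 ft³ left
storage unit 9: place 61 ft³, 39 ft³ left
storage unit 10: place 93 ft³, 7 ft³ left
storage unit 11: place 32 ft³, 68 ft³ left
storage unit 12: place 92 ft³, 8 ft³ left
storage unit 13: place 10 ft³, 90 ft³ left
storage unit 13: place 74 ft³, 16 ft³ left
storage unit 14: place 80 ft³, 20 ft³ left
storage unit 14: place 15 ft³, 5 ft³ left
14 storage units × 100 ft³ = 1400 ft³; used 1082 ft³; unused 318 ft³.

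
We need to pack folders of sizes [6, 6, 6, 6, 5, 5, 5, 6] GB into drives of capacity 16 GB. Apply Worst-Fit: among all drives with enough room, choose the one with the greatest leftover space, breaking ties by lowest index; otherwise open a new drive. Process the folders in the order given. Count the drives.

drive 1: place 6 GB, 10 GB left
drive 1: place 6 GB, 4 GB left
drive 2: place 6 GB, 10 GB left
drive 2: place 6 GB, 4 GB left
drive 3: place 5 GB, 11 GB left
drive 3: place 5 GB, 6 GB left
drive 3: place 5 GB, 1 GB left
drive 4: place 6 GB, 10 GB left
Final drives: [6,6] [6,6] [5,5,5] [6].

4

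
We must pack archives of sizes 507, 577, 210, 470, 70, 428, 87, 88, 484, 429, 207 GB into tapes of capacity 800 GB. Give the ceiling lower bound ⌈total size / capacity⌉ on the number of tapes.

5

Total size = 507 + 577 + 210 + 470 + 70 + 428 + 87 + 88 + 484 + 429 + 207 = 3557 GB.
⌈3557 / 800⌉ = 5.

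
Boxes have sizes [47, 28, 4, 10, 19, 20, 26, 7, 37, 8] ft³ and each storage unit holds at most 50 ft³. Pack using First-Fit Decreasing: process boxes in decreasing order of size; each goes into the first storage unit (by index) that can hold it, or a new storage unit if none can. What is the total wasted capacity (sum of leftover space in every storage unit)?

Sorted descending: 47, 37, 28, 26, 20, 19, 10, 8, 7, 4.
47 ft³ → storage unit 1 (remaining 3 ft³)
37 ft³ → storage unit 2 (remaining 13 ft³)
28 ft³ → storage unit 3 (remaining 22 ft³)
26 ft³ → storage unit 4 (remaining 24 ft³)
20 ft³ → storage unit 3 (remaining 2 ft³)
19 ft³ → storage unit 4 (remaining 5 ft³)
10 ft³ → storage unit 2 (remaining 3 ft³)
8 ft³ → storage unit 5 (remaining 42 ft³)
7 ft³ → storage unit 5 (remaining 35 ft³)
4 ft³ → storage unit 4 (remaining 1 ft³)
5 storage units × 50 ft³ = 250 ft³; used 206 ft³; unused 44 ft³.

44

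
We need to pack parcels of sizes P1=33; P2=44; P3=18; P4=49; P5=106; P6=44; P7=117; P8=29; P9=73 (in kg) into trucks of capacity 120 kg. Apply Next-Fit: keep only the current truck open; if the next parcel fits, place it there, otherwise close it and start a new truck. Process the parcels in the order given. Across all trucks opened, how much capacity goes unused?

207

P1 (33 kg) → truck 1 (remaining 87 kg)
P2 (44 kg) → truck 1 (remaining 43 kg)
P3 (18 kg) → truck 1 (remaining 25 kg)
P4 (49 kg) → truck 2 (remaining 71 kg)
P5 (106 kg) → truck 3 (remaining 14 kg)
P6 (44 kg) → truck 4 (remaining 76 kg)
P7 (117 kg) → truck 5 (remaining 3 kg)
P8 (29 kg) → truck 6 (remaining 91 kg)
P9 (73 kg) → truck 6 (remaining 18 kg)
6 trucks × 120 kg = 720 kg; used 513 kg; unused 207 kg.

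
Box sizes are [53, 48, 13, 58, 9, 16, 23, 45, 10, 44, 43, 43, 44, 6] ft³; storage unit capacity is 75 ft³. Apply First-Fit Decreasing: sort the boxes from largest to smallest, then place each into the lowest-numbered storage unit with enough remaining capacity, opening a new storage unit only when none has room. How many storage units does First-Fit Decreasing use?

Sorted descending: 58, 53, 48, 45, 44, 44, 43, 43, 23, 16, 13, 10, 9, 6.
58 ft³ → storage unit 1 (remaining 17 ft³)
53 ft³ → storage unit 2 (remaining 22 ft³)
48 ft³ → storage unit 3 (remaining 27 ft³)
45 ft³ → storage unit 4 (remaining 30 ft³)
44 ft³ → storage unit 5 (remaining 31 ft³)
44 ft³ → storage unit 6 (remaining 31 ft³)
43 ft³ → storage unit 7 (remaining 32 ft³)
43 ft³ → storage unit 8 (remaining 32 ft³)
23 ft³ → storage unit 3 (remaining 4 ft³)
16 ft³ → storage unit 1 (remaining 1 ft³)
13 ft³ → storage unit 2 (remaining 9 ft³)
10 ft³ → storage unit 4 (remaining 20 ft³)
9 ft³ → storage unit 2 (remaining 0 ft³)
6 ft³ → storage unit 4 (remaining 14 ft³)
Final storage units: [58,16] [53,13,9] [48,23] [45,10,6] [44] [44] [43] [43].

8 storage units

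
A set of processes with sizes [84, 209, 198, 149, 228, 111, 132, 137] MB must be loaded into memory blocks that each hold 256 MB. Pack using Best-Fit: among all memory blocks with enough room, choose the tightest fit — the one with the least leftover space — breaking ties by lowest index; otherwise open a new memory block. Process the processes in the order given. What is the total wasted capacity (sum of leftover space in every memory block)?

memory block 1: place 84 MB, 172 MB left
memory block 2: place 209 MB, 47 MB left
memory block 3: place 198 MB, 58 MB left
memory block 1: place 149 MB, 23 MB left
memory block 4: place 228 MB, 28 MB left
memory block 5: place 111 MB, 145 MB left
memory block 5: place 132 MB, 13 MB left
memory block 6: place 137 MB, 119 MB left
6 memory blocks × 256 MB = 1536 MB; used 1248 MB; unused 288 MB.

288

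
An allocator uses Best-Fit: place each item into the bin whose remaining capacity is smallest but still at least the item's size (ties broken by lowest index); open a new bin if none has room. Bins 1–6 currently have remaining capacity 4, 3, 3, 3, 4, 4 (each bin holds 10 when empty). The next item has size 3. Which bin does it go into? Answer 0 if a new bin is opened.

2

Bins with room: bin 1 (4), bin 2 (3), bin 3 (3), bin 4 (3), bin 5 (4), bin 6 (4).
Tightest fit is bin 2 with 3 free.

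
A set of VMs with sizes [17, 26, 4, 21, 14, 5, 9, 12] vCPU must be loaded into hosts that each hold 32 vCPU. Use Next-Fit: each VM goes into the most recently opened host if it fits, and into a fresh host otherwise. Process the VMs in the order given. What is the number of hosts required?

host 1: place 17 vCPU, 15 vCPU left
host 2: place 26 vCPU, 6 vCPU left
host 2: place 4 vCPU, 2 vCPU left
host 3: place 21 vCPU, 11 vCPU left
host 4: place 14 vCPU, 18 vCPU left
host 4: place 5 vCPU, 13 vCPU left
host 4: place 9 vCPU, 4 vCPU left
host 5: place 12 vCPU, 20 vCPU left
Final hosts: [17] [26,4] [21] [14,5,9] [12].

5 hosts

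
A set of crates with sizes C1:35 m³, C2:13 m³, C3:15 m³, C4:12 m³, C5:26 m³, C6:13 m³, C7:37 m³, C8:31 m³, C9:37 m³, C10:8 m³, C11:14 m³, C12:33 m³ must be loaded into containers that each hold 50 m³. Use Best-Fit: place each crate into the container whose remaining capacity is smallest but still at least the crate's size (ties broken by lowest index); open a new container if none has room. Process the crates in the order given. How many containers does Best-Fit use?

container 1: place C1 (35 m³), 15 m³ left
container 1: place C2 (13 m³), 2 m³ left
container 2: place C3 (15 m³), 35 m³ left
container 2: place C4 (12 m³), 23 m³ left
container 3: place C5 (26 m³), 24 m³ left
container 2: place C6 (13 m³), 10 m³ left
container 4: place C7 (37 m³), 13 m³ left
container 5: place C8 (31 m³), 19 m³ left
container 6: place C9 (37 m³), 13 m³ left
container 2: place C10 (8 m³), 2 m³ left
container 5: place C11 (14 m³), 5 m³ left
container 7: place C12 (33 m³), 17 m³ left

7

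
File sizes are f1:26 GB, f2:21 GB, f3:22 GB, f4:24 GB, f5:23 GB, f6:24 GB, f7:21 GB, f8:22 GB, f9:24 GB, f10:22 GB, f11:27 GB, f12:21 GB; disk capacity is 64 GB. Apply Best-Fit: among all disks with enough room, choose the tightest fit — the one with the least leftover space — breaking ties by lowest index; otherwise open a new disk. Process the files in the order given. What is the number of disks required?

6 disks

Put f1 (26 GB) in disk 1; 38 GB remain.
Put f2 (21 GB) in disk 1; 17 GB remain.
Put f3 (22 GB) in disk 2; 42 GB remain.
Put f4 (24 GB) in disk 2; 18 GB remain.
Put f5 (23 GB) in disk 3; 41 GB remain.
Put f6 (24 GB) in disk 3; 17 GB remain.
Put f7 (21 GB) in disk 4; 43 GB remain.
Put f8 (22 GB) in disk 4; 21 GB remain.
Put f9 (24 GB) in disk 5; 40 GB remain.
Put f10 (22 GB) in disk 5; 18 GB remain.
Put f11 (27 GB) in disk 6; 37 GB remain.
Put f12 (21 GB) in disk 4; 0 GB remain.
Final disks: [26,21] [22,24] [23,24] [21,22,21] [24,22] [27].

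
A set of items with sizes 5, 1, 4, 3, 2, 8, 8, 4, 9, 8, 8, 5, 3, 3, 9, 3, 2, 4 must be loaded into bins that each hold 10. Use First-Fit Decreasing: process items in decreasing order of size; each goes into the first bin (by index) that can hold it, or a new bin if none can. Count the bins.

Sorted descending: 9, 9, 8, 8, 8, 8, 5, 5, 4, 4, 4, 3, 3, 3, 3, 2, 2, 1.
bin 1: place 9, 1 left
bin 2: place 9, 1 left
bin 3: place 8, 2 left
bin 4: place 8, 2 left
bin 5: place 8, 2 left
bin 6: place 8, 2 left
bin 7: place 5, 5 left
bin 7: place 5, 0 left
bin 8: place 4, 6 left
bin 8: place 4, 2 left
bin 9: place 4, 6 left
bin 9: place 3, 3 left
bin 9: place 3, 0 left
bin 10: place 3, 7 left
bin 10: place 3, 4 left
bin 3: place 2, 0 left
bin 4: place 2, 0 left
bin 1: place 1, 0 left
Final bins: [9,1] [9] [8,2] [8,2] [8] [8] [5,5] [4,4] [4,3,3] [3,3].

10 bins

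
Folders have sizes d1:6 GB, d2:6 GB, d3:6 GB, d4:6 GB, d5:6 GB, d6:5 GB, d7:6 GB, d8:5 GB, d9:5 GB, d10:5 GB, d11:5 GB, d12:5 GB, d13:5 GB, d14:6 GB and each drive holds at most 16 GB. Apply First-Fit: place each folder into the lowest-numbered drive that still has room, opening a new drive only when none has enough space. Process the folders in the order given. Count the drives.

Put d1 (6 GB) in drive 1; 10 GB remain.
Put d2 (6 GB) in drive 1; 4 GB remain.
Put d3 (6 GB) in drive 2; 10 GB remain.
Put d4 (6 GB) in drive 2; 4 GB remain.
Put d5 (6 GB) in drive 3; 10 GB remain.
Put d6 (5 GB) in drive 3; 5 GB remain.
Put d7 (6 GB) in drive 4; 10 GB remain.
Put d8 (5 GB) in drive 3; 0 GB remain.
Put d9 (5 GB) in drive 4; 5 GB remain.
Put d10 (5 GB) in drive 4; 0 GB remain.
Put d11 (5 GB) in drive 5; 11 GB remain.
Put d12 (5 GB) in drive 5; 6 GB remain.
Put d13 (5 GB) in drive 5; 1 GB remain.
Put d14 (6 GB) in drive 6; 10 GB remain.
Final drives: [6,6] [6,6] [6,5,5] [6,5,5] [5,5,5] [6].

6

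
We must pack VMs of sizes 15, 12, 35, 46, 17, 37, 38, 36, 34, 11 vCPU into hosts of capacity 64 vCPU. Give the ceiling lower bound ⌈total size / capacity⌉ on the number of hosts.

5

Total size = 15 + 12 + 35 + 46 + 17 + 37 + 38 + 36 + 34 + 11 = 281 vCPU.
⌈281 / 64⌉ = 5.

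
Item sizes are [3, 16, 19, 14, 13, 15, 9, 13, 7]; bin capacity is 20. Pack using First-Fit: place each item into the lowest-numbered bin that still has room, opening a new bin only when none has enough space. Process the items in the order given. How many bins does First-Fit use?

bin 1: place 3, 17 left
bin 1: place 16, 1 left
bin 2: place 19, 1 left
bin 3: place 14, 6 left
bin 4: place 13, 7 left
bin 5: place 15, 5 left
bin 6: place 9, 11 left
bin 7: place 13, 7 left
bin 4: place 7, 0 left

7 bins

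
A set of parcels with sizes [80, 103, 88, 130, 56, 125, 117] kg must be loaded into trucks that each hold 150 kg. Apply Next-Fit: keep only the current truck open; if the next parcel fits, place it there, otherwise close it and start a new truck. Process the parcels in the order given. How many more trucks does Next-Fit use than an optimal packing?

1

Next-Fit: [80] [103] [88] [130] [56] [125] [117] → 7 trucks.
6 parcels exceed 75 kg (half the capacity), and no two of those can share a truck, so at least 6 trucks are needed.
An optimal packing achieves that bound: [130] [125] [117] [103] [88,56] [80] → 6 trucks.
Excess: 7 − 6 = 1.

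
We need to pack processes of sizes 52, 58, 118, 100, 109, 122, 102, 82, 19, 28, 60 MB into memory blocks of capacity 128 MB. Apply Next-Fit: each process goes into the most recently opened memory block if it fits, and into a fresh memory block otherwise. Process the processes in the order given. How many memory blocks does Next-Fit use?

52 MB → memory block 1 (remaining 76 MB)
58 MB → memory block 1 (remaining 18 MB)
118 MB → memory block 2 (remaining 10 MB)
100 MB → memory block 3 (remaining 28 MB)
109 MB → memory block 4 (remaining 19 MB)
122 MB → memory block 5 (remaining 6 MB)
102 MB → memory block 6 (remaining 26 MB)
82 MB → memory block 7 (remaining 46 MB)
19 MB → memory block 7 (remaining 27 MB)
28 MB → memory block 8 (remaining 100 MB)
60 MB → memory block 8 (remaining 40 MB)

8 memory blocks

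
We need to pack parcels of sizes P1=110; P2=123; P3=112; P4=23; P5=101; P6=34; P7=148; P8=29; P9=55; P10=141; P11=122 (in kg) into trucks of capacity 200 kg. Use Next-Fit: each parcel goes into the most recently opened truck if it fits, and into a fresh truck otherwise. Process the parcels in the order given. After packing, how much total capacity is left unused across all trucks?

402

truck 1: place P1 (110 kg), 90 kg left
truck 2: place P2 (123 kg), 77 kg left
truck 3: place P3 (112 kg), 88 kg left
truck 3: place P4 (23 kg), 65 kg left
truck 4: place P5 (101 kg), 99 kg left
truck 4: place P6 (34 kg), 65 kg left
truck 5: place P7 (148 kg), 52 kg left
truck 5: place P8 (29 kg), 23 kg left
truck 6: place P9 (55 kg), 145 kg left
truck 6: place P10 (141 kg), 4 kg left
truck 7: place P11 (122 kg), 78 kg left
7 trucks × 200 kg = 1400 kg; used 998 kg; unused 402 kg.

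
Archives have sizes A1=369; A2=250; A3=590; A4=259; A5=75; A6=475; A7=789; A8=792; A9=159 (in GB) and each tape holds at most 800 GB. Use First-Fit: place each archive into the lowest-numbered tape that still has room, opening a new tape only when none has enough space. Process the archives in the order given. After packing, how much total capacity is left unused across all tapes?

242

Put A1 (369 GB) in tape 1; 431 GB remain.
Put A2 (250 GB) in tape 1; 181 GB remain.
Put A3 (590 GB) in tape 2; 210 GB remain.
Put A4 (259 GB) in tape 3; 541 GB remain.
Put A5 (75 GB) in tape 1; 106 GB remain.
Put A6 (475 GB) in tape 3; 66 GB remain.
Put A7 (789 GB) in tape 4; 11 GB remain.
Put A8 (792 GB) in tape 5; 8 GB remain.
Put A9 (159 GB) in tape 2; 51 GB remain.
5 tapes × 800 GB = 4000 GB; used 3758 GB; unused 242 GB.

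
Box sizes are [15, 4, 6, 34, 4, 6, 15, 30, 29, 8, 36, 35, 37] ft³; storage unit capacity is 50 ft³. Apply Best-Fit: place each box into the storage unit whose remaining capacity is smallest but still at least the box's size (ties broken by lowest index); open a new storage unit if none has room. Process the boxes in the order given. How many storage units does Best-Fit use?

15 ft³ → storage unit 1 (remaining 35 ft³)
4 ft³ → storage unit 1 (remaining 31 ft³)
6 ft³ → storage unit 1 (remaining 25 ft³)
34 ft³ → storage unit 2 (remaining 16 ft³)
4 ft³ → storage unit 2 (remaining 12 ft³)
6 ft³ → storage unit 2 (remaining 6 ft³)
15 ft³ → storage unit 1 (remaining 10 ft³)
30 ft³ → storage unit 3 (remaining 20 ft³)
29 ft³ → storage unit 4 (remaining 21 ft³)
8 ft³ → storage unit 1 (remaining 2 ft³)
36 ft³ → storage unit 5 (remaining 14 ft³)
35 ft³ → storage unit 6 (remaining 15 ft³)
37 ft³ → storage unit 7 (remaining 13 ft³)
Final storage units: [15,4,6,15,8] [34,4,6] [30] [29] [36] [35] [37].

7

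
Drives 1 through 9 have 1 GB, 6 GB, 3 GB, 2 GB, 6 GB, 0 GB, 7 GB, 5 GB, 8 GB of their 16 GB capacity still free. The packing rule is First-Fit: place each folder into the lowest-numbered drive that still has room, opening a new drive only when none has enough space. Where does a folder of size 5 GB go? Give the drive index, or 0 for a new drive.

2

Drives with room: drive 2 (6 GB), drive 5 (6 GB), drive 7 (7 GB), drive 8 (5 GB), drive 9 (8 GB).
The first with room is drive 2.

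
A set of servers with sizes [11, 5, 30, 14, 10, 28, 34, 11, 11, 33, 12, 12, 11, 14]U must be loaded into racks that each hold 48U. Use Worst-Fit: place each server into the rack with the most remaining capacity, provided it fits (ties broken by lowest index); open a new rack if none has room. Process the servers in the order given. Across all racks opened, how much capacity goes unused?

52

Put 11U in rack 1; 37U remain.
Put 5U in rack 1; 32U remain.
Put 30U in rack 1; 2U remain.
Put 14U in rack 2; 34U remain.
Put 10U in rack 2; 24U remain.
Put 28U in rack 3; 20U remain.
Put 34U in rack 4; 14U remain.
Put 11U in rack 2; 13U remain.
Put 11U in rack 3; 9U remain.
Put 33U in rack 5; 15U remain.
Put 12U in rack 5; 3U remain.
Put 12U in rack 4; 2U remain.
Put 11U in rack 2; 2U remain.
Put 14U in rack 6; 34U remain.
6 racks × 48U = 288U; used 236U; unused 52U.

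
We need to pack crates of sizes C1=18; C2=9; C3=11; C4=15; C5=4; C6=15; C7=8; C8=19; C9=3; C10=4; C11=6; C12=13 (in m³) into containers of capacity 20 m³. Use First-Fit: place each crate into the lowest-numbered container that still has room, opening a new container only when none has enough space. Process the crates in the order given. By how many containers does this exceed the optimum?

First-Fit: [18] [9,11] [15,4] [15,3] [8,4,6] [19] [13] → 7 containers.
Total size 125 m³; any packing needs at least ⌈125/20⌉ = 7 containers.
So 7 is already optimal.

0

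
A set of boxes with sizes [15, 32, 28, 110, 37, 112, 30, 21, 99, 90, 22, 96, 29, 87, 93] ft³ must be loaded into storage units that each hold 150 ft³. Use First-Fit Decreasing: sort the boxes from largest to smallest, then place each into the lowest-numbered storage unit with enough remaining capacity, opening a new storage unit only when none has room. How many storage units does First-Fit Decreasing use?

Sorted descending: 112, 110, 99, 96, 93, 90, 87, 37, 32, 30, 29, 28, 22, 21, 15.
112 ft³ → storage unit 1 (remaining 38 ft³)
110 ft³ → storage unit 2 (remaining 40 ft³)
99 ft³ → storage unit 3 (remaining 51 ft³)
96 ft³ → storage unit 4 (remaining 54 ft³)
93 ft³ → storage unit 5 (remaining 57 ft³)
90 ft³ → storage unit 6 (remaining 60 ft³)
87 ft³ → storage unit 7 (remaining 63 ft³)
37 ft³ → storage unit 1 (remaining 1 ft³)
32 ft³ → storage unit 2 (remaining 8 ft³)
30 ft³ → storage unit 3 (remaining 21 ft³)
29 ft³ → storage unit 4 (remaining 25 ft³)
28 ft³ → storage unit 5 (remaining 29 ft³)
22 ft³ → storage unit 4 (remaining 3 ft³)
21 ft³ → storage unit 3 (remaining 0 ft³)
15 ft³ → storage unit 5 (remaining 14 ft³)

7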